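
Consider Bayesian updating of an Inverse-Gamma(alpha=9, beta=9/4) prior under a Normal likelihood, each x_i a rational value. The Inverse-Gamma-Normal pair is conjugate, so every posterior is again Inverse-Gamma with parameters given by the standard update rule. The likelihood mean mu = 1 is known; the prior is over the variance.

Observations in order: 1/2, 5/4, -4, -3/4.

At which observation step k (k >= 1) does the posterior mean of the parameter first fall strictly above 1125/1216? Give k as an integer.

obs 1: x=1/2 → posterior Inverse-Gamma(19/2, 19/8)
obs 2: x=5/4 → posterior Inverse-Gamma(10, 77/32)
obs 3: x=-4 → posterior Inverse-Gamma(21/2, 477/32)
obs 4: x=-3/4 → posterior Inverse-Gamma(11, 263/16)

k = 3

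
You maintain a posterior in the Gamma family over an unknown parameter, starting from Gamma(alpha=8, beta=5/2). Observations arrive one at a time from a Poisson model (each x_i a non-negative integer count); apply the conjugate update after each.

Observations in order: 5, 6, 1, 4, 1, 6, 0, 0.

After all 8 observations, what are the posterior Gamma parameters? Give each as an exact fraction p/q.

alpha=31, beta=21/2

obs 1: x=5 → posterior Gamma(13, 7/2)
obs 2: x=6 → posterior Gamma(19, 9/2)
obs 3: x=1 → posterior Gamma(20, 11/2)
obs 4: x=4 → posterior Gamma(24, 13/2)
obs 5: x=1 → posterior Gamma(25, 15/2)
obs 6: x=6 → posterior Gamma(31, 17/2)
obs 7: x=0 → posterior Gamma(31, 19/2)
obs 8: x=0 → posterior Gamma(31, 21/2)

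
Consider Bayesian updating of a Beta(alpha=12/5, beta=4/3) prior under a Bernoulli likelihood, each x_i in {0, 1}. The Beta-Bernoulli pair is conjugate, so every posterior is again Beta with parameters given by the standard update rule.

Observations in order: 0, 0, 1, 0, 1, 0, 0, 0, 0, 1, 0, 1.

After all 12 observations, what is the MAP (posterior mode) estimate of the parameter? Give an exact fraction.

81/206

obs 1: x=0 → posterior Beta(12/5, 7/3)
obs 2: x=0 → posterior Beta(12/5, 10/3)
obs 3: x=1 → posterior Beta(17/5, 10/3)
obs 4: x=0 → posterior Beta(17/5, 13/3)
obs 5: x=1 → posterior Beta(22/5, 13/3)
obs 6: x=0 → posterior Beta(22/5, 16/3)
obs 7: x=0 → posterior Beta(22/5, 19/3)
obs 8: x=0 → posterior Beta(22/5, 22/3)
obs 9: x=0 → posterior Beta(22/5, 25/3)
obs 10: x=1 → posterior Beta(27/5, 25/3)
obs 11: x=0 → posterior Beta(27/5, 28/3)
obs 12: x=1 → posterior Beta(32/5, 28/3)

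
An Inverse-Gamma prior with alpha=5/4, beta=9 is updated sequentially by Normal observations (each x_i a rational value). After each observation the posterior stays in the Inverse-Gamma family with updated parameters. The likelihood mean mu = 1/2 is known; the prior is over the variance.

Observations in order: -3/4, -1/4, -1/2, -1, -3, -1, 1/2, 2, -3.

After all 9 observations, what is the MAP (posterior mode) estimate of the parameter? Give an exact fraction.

419/108

obs 1: x=-3/4 → posterior Inverse-Gamma(7/4, 313/32)
obs 2: x=-1/4 → posterior Inverse-Gamma(9/4, 161/16)
obs 3: x=-1/2 → posterior Inverse-Gamma(11/4, 169/16)
obs 4: x=-1 → posterior Inverse-Gamma(13/4, 187/16)
obs 5: x=-3 → posterior Inverse-Gamma(15/4, 285/16)
obs 6: x=-1 → posterior Inverse-Gamma(17/4, 303/16)
obs 7: x=1/2 → posterior Inverse-Gamma(19/4, 303/16)
obs 8: x=2 → posterior Inverse-Gamma(21/4, 321/16)
obs 9: x=-3 → posterior Inverse-Gamma(23/4, 419/16)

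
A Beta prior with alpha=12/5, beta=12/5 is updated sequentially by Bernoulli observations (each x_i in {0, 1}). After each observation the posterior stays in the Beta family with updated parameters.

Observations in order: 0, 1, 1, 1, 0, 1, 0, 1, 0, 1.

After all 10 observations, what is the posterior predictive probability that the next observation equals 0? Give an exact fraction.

obs 1: x=0 → posterior Beta(12/5, 17/5)
obs 2: x=1 → posterior Beta(17/5, 17/5)
obs 3: x=1 → posterior Beta(22/5, 17/5)
obs 4: x=1 → posterior Beta(27/5, 17/5)
obs 5: x=0 → posterior Beta(27/5, 22/5)
obs 6: x=1 → posterior Beta(32/5, 22/5)
obs 7: x=0 → posterior Beta(32/5, 27/5)
obs 8: x=1 → posterior Beta(37/5, 27/5)
obs 9: x=0 → posterior Beta(37/5, 32/5)
obs 10: x=1 → posterior Beta(42/5, 32/5)

16/37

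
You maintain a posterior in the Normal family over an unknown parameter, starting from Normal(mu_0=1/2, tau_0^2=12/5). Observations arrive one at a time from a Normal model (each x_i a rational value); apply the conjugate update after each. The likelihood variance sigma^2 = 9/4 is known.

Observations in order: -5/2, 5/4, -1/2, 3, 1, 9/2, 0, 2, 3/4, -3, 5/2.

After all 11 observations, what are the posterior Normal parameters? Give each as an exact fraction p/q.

mu_0=303/382, tau_0^2=36/191

obs 1: x=-5/2 → posterior Normal(-65/62, 36/31)
obs 2: x=5/4 → posterior Normal(-25/94, 36/47)
obs 3: x=-1/2 → posterior Normal(-41/126, 4/7)
obs 4: x=3 → posterior Normal(55/158, 36/79)
obs 5: x=1 → posterior Normal(87/190, 36/95)
obs 6: x=9/2 → posterior Normal(77/74, 12/37)
obs 7: x=0 → posterior Normal(231/254, 36/127)
obs 8: x=2 → posterior Normal(295/286, 36/143)
obs 9: x=3/4 → posterior Normal(319/318, 12/53)
obs 10: x=-3 → posterior Normal(223/350, 36/175)
obs 11: x=5/2 → posterior Normal(303/382, 36/191)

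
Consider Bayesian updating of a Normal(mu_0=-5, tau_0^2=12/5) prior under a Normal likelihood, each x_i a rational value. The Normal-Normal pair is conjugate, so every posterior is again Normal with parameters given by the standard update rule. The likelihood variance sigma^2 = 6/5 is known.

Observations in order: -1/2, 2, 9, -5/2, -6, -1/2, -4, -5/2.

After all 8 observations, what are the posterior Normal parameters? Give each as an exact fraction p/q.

obs 1: x=-1/2 → posterior Normal(-2, 4/5)
obs 2: x=2 → posterior Normal(-2/5, 12/25)
obs 3: x=9 → posterior Normal(16/7, 12/35)
obs 4: x=-5/2 → posterior Normal(11/9, 4/15)
obs 5: x=-6 → posterior Normal(-1/11, 12/55)
obs 6: x=-1/2 → posterior Normal(-2/13, 12/65)
obs 7: x=-4 → posterior Normal(-2/3, 4/25)
obs 8: x=-5/2 → posterior Normal(-15/17, 12/85)

mu_0=-15/17, tau_0^2=12/85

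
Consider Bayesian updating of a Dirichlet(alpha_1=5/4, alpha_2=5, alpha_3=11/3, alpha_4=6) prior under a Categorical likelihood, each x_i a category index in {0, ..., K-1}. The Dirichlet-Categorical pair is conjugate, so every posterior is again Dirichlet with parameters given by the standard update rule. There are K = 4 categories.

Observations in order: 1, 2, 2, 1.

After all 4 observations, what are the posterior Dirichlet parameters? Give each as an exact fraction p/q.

obs 1: x=1 → posterior Dirichlet(5/4, 6, 11/3, 6)
obs 2: x=2 → posterior Dirichlet(5/4, 6, 14/3, 6)
obs 3: x=2 → posterior Dirichlet(5/4, 6, 17/3, 6)
obs 4: x=1 → posterior Dirichlet(5/4, 7, 17/3, 6)

alpha_1=5/4, alpha_2=7, alpha_3=17/3, alpha_4=6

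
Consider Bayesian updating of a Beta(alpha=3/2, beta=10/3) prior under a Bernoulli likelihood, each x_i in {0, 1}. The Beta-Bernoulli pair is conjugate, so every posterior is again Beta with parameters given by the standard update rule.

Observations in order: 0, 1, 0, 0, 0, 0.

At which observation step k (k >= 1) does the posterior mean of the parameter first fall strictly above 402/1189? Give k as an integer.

obs 1: x=0 → posterior Beta(3/2, 13/3)
obs 2: x=1 → posterior Beta(5/2, 13/3)
obs 3: x=0 → posterior Beta(5/2, 16/3)
obs 4: x=0 → posterior Beta(5/2, 19/3)
obs 5: x=0 → posterior Beta(5/2, 22/3)
obs 6: x=0 → posterior Beta(5/2, 25/3)

k = 2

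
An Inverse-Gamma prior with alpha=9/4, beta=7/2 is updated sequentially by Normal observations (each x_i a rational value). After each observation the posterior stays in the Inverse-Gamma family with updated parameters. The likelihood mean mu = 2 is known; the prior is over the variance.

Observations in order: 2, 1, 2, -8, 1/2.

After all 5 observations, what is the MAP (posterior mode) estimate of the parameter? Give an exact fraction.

obs 1: x=2 → posterior Inverse-Gamma(11/4, 7/2)
obs 2: x=1 → posterior Inverse-Gamma(13/4, 4)
obs 3: x=2 → posterior Inverse-Gamma(15/4, 4)
obs 4: x=-8 → posterior Inverse-Gamma(17/4, 54)
obs 5: x=1/2 → posterior Inverse-Gamma(19/4, 441/8)

441/46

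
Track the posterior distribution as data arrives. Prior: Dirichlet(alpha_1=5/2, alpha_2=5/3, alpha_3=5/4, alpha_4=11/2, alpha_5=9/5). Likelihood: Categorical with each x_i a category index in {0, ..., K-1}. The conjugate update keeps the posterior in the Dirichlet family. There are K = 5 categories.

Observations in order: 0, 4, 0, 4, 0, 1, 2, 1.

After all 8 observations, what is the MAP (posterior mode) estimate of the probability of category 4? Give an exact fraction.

obs 1: x=0 → posterior Dirichlet(7/2, 5/3, 5/4, 11/2, 9/5)
obs 2: x=4 → posterior Dirichlet(7/2, 5/3, 5/4, 11/2, 14/5)
obs 3: x=0 → posterior Dirichlet(9/2, 5/3, 5/4, 11/2, 14/5)
obs 4: x=4 → posterior Dirichlet(9/2, 5/3, 5/4, 11/2, 19/5)
obs 5: x=0 → posterior Dirichlet(11/2, 5/3, 5/4, 11/2, 19/5)
obs 6: x=1 → posterior Dirichlet(11/2, 8/3, 5/4, 11/2, 19/5)
obs 7: x=2 → posterior Dirichlet(11/2, 8/3, 9/4, 11/2, 19/5)
obs 8: x=1 → posterior Dirichlet(11/2, 11/3, 9/4, 11/2, 19/5)

168/943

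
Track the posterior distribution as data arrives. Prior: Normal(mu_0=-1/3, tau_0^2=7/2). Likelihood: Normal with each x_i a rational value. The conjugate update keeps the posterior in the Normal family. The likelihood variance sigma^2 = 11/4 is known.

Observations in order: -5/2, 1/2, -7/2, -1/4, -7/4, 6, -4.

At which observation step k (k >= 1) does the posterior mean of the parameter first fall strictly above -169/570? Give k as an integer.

k = 6

obs 1: x=-5/2 → posterior Normal(-116/75, 77/50)
obs 2: x=1/2 → posterior Normal(-95/117, 77/78)
obs 3: x=-7/2 → posterior Normal(-242/159, 77/106)
obs 4: x=-1/4 → posterior Normal(-505/402, 77/134)
obs 5: x=-7/4 → posterior Normal(-326/243, 77/162)
obs 6: x=6 → posterior Normal(-74/285, 77/190)
obs 7: x=-4 → posterior Normal(-242/327, 77/218)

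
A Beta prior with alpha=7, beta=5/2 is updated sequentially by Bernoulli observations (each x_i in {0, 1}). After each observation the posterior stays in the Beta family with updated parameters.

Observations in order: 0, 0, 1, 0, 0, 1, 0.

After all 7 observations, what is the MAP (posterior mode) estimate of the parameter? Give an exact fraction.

16/29

obs 1: x=0 → posterior Beta(7, 7/2)
obs 2: x=0 → posterior Beta(7, 9/2)
obs 3: x=1 → posterior Beta(8, 9/2)
obs 4: x=0 → posterior Beta(8, 11/2)
obs 5: x=0 → posterior Beta(8, 13/2)
obs 6: x=1 → posterior Beta(9, 13/2)
obs 7: x=0 → posterior Beta(9, 15/2)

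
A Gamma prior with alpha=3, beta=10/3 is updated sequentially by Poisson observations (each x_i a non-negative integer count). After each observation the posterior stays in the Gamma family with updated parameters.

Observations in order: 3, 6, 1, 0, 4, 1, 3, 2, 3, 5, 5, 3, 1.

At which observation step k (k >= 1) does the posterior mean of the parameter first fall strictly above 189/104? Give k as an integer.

k = 2

obs 1: x=3 → posterior Gamma(6, 13/3)
obs 2: x=6 → posterior Gamma(12, 16/3)
obs 3: x=1 → posterior Gamma(13, 19/3)
obs 4: x=0 → posterior Gamma(13, 22/3)
obs 5: x=4 → posterior Gamma(17, 25/3)
obs 6: x=1 → posterior Gamma(18, 28/3)
obs 7: x=3 → posterior Gamma(21, 31/3)
obs 8: x=2 → posterior Gamma(23, 34/3)
obs 9: x=3 → posterior Gamma(26, 37/3)
obs 10: x=5 → posterior Gamma(31, 40/3)
obs 11: x=5 → posterior Gamma(36, 43/3)
obs 12: x=3 → posterior Gamma(39, 46/3)
obs 13: x=1 → posterior Gamma(40, 49/3)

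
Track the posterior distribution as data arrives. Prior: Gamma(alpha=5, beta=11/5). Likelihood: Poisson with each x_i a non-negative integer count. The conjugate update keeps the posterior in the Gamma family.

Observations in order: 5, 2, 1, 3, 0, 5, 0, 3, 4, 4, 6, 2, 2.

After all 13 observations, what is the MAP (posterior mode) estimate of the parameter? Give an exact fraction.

205/76

obs 1: x=5 → posterior Gamma(10, 16/5)
obs 2: x=2 → posterior Gamma(12, 21/5)
obs 3: x=1 → posterior Gamma(13, 26/5)
obs 4: x=3 → posterior Gamma(16, 31/5)
obs 5: x=0 → posterior Gamma(16, 36/5)
obs 6: x=5 → posterior Gamma(21, 41/5)
obs 7: x=0 → posterior Gamma(21, 46/5)
obs 8: x=3 → posterior Gamma(24, 51/5)
obs 9: x=4 → posterior Gamma(28, 56/5)
obs 10: x=4 → posterior Gamma(32, 61/5)
obs 11: x=6 → posterior Gamma(38, 66/5)
obs 12: x=2 → posterior Gamma(40, 71/5)
obs 13: x=2 → posterior Gamma(42, 76/5)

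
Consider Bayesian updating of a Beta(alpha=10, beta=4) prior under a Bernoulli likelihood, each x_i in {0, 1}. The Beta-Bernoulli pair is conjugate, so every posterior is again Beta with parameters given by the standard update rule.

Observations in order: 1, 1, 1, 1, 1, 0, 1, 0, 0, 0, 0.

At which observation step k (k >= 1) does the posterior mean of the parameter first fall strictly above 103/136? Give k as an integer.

k = 3

obs 1: x=1 → posterior Beta(11, 4)
obs 2: x=1 → posterior Beta(12, 4)
obs 3: x=1 → posterior Beta(13, 4)
obs 4: x=1 → posterior Beta(14, 4)
obs 5: x=1 → posterior Beta(15, 4)
obs 6: x=0 → posterior Beta(15, 5)
obs 7: x=1 → posterior Beta(16, 5)
obs 8: x=0 → posterior Beta(16, 6)
obs 9: x=0 → posterior Beta(16, 7)
obs 10: x=0 → posterior Beta(16, 8)
obs 11: x=0 → posterior Beta(16, 9)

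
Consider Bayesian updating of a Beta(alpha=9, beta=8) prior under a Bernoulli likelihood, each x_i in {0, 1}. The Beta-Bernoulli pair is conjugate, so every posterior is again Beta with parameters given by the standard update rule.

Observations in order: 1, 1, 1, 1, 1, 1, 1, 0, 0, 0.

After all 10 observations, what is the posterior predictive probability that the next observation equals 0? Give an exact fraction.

obs 1: x=1 → posterior Beta(10, 8)
obs 2: x=1 → posterior Beta(11, 8)
obs 3: x=1 → posterior Beta(12, 8)
obs 4: x=1 → posterior Beta(13, 8)
obs 5: x=1 → posterior Beta(14, 8)
obs 6: x=1 → posterior Beta(15, 8)
obs 7: x=1 → posterior Beta(16, 8)
obs 8: x=0 → posterior Beta(16, 9)
obs 9: x=0 → posterior Beta(16, 10)
obs 10: x=0 → posterior Beta(16, 11)

11/27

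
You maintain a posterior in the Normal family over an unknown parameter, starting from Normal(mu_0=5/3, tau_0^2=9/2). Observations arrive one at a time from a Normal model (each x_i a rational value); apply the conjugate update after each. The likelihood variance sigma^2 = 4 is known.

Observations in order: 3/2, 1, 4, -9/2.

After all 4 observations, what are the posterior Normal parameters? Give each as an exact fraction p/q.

obs 1: x=3/2 → posterior Normal(161/102, 36/17)
obs 2: x=1 → posterior Normal(215/156, 18/13)
obs 3: x=4 → posterior Normal(431/210, 36/35)
obs 4: x=-9/2 → posterior Normal(47/66, 9/11)

mu_0=47/66, tau_0^2=9/11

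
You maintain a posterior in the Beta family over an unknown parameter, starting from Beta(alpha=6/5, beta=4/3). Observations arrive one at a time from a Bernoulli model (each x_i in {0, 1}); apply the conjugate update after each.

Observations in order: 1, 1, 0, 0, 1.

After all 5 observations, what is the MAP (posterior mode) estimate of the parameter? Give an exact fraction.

obs 1: x=1 → posterior Beta(11/5, 4/3)
obs 2: x=1 → posterior Beta(16/5, 4/3)
obs 3: x=0 → posterior Beta(16/5, 7/3)
obs 4: x=0 → posterior Beta(16/5, 10/3)
obs 5: x=1 → posterior Beta(21/5, 10/3)

48/83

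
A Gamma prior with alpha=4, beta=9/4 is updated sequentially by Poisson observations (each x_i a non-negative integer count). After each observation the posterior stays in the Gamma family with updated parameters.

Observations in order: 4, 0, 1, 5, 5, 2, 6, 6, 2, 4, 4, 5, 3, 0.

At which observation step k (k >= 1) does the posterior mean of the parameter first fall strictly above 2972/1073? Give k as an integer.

k = 7

obs 1: x=4 → posterior Gamma(8, 13/4)
obs 2: x=0 → posterior Gamma(8, 17/4)
obs 3: x=1 → posterior Gamma(9, 21/4)
obs 4: x=5 → posterior Gamma(14, 25/4)
obs 5: x=5 → posterior Gamma(19, 29/4)
obs 6: x=2 → posterior Gamma(21, 33/4)
obs 7: x=6 → posterior Gamma(27, 37/4)
obs 8: x=6 → posterior Gamma(33, 41/4)
obs 9: x=2 → posterior Gamma(35, 45/4)
obs 10: x=4 → posterior Gamma(39, 49/4)
obs 11: x=4 → posterior Gamma(43, 53/4)
obs 12: x=5 → posterior Gamma(48, 57/4)
obs 13: x=3 → posterior Gamma(51, 61/4)
obs 14: x=0 → posterior Gamma(51, 65/4)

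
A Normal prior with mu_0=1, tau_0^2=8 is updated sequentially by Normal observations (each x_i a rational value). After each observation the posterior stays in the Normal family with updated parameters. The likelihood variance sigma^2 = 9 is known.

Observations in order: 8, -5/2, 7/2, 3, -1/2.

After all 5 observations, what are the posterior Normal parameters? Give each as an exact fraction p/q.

mu_0=101/49, tau_0^2=72/49

obs 1: x=8 → posterior Normal(73/17, 72/17)
obs 2: x=-5/2 → posterior Normal(53/25, 72/25)
obs 3: x=7/2 → posterior Normal(27/11, 24/11)
obs 4: x=3 → posterior Normal(105/41, 72/41)
obs 5: x=-1/2 → posterior Normal(101/49, 72/49)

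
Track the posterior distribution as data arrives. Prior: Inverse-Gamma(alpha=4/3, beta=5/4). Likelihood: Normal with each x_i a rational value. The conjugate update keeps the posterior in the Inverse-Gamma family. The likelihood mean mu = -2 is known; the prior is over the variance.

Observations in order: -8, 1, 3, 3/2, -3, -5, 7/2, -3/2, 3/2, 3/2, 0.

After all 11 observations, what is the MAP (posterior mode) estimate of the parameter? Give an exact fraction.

obs 1: x=-8 → posterior Inverse-Gamma(11/6, 77/4)
obs 2: x=1 → posterior Inverse-Gamma(7/3, 95/4)
obs 3: x=3 → posterior Inverse-Gamma(17/6, 145/4)
obs 4: x=3/2 → posterior Inverse-Gamma(10/3, 339/8)
obs 5: x=-3 → posterior Inverse-Gamma(23/6, 343/8)
obs 6: x=-5 → posterior Inverse-Gamma(13/3, 379/8)
obs 7: x=7/2 → posterior Inverse-Gamma(29/6, 125/2)
obs 8: x=-3/2 → posterior Inverse-Gamma(16/3, 501/8)
obs 9: x=3/2 → posterior Inverse-Gamma(35/6, 275/4)
obs 10: x=3/2 → posterior Inverse-Gamma(19/3, 599/8)
obs 11: x=0 → posterior Inverse-Gamma(41/6, 615/8)

1845/188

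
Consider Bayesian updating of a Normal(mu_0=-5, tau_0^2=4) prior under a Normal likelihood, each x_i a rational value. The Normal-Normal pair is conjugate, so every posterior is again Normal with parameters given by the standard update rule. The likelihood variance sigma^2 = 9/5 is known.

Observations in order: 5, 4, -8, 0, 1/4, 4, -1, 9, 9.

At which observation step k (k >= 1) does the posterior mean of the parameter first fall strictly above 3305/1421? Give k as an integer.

k = 2

obs 1: x=5 → posterior Normal(55/29, 36/29)
obs 2: x=4 → posterior Normal(135/49, 36/49)
obs 3: x=-8 → posterior Normal(-25/69, 12/23)
obs 4: x=0 → posterior Normal(-25/89, 36/89)
obs 5: x=1/4 → posterior Normal(-20/109, 36/109)
obs 6: x=4 → posterior Normal(20/43, 12/43)
obs 7: x=-1 → posterior Normal(40/149, 36/149)
obs 8: x=9 → posterior Normal(220/169, 36/169)
obs 9: x=9 → posterior Normal(400/189, 4/21)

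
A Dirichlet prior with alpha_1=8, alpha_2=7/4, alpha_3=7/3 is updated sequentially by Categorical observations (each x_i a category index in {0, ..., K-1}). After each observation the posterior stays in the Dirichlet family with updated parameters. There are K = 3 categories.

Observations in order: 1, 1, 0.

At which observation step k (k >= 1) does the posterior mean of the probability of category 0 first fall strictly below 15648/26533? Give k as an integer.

k = 2

obs 1: x=1 → posterior Dirichlet(8, 11/4, 7/3)
obs 2: x=1 → posterior Dirichlet(8, 15/4, 7/3)
obs 3: x=0 → posterior Dirichlet(9, 15/4, 7/3)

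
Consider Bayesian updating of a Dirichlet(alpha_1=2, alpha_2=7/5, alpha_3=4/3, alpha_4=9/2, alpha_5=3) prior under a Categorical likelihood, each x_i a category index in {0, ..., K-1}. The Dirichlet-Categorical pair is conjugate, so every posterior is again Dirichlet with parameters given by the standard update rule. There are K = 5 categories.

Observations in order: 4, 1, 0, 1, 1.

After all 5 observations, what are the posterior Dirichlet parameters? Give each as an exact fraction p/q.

alpha_1=3, alpha_2=22/5, alpha_3=4/3, alpha_4=9/2, alpha_5=4

obs 1: x=4 → posterior Dirichlet(2, 7/5, 4/3, 9/2, 4)
obs 2: x=1 → posterior Dirichlet(2, 12/5, 4/3, 9/2, 4)
obs 3: x=0 → posterior Dirichlet(3, 12/5, 4/3, 9/2, 4)
obs 4: x=1 → posterior Dirichlet(3, 17/5, 4/3, 9/2, 4)
obs 5: x=1 → posterior Dirichlet(3, 22/5, 4/3, 9/2, 4)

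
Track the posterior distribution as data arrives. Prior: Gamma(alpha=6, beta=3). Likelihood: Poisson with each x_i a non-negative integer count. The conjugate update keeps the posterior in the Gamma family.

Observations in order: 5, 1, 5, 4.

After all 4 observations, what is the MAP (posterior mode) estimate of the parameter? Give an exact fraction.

20/7

obs 1: x=5 → posterior Gamma(11, 4)
obs 2: x=1 → posterior Gamma(12, 5)
obs 3: x=5 → posterior Gamma(17, 6)
obs 4: x=4 → posterior Gamma(21, 7)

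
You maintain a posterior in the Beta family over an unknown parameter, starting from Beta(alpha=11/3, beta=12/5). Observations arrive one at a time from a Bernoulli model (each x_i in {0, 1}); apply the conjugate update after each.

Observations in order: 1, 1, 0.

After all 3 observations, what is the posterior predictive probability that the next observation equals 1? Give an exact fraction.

obs 1: x=1 → posterior Beta(14/3, 12/5)
obs 2: x=1 → posterior Beta(17/3, 12/5)
obs 3: x=0 → posterior Beta(17/3, 17/5)

5/8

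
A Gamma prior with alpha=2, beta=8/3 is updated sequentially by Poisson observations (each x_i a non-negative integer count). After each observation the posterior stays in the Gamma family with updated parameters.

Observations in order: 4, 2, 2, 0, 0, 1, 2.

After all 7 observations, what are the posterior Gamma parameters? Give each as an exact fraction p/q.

obs 1: x=4 → posterior Gamma(6, 11/3)
obs 2: x=2 → posterior Gamma(8, 14/3)
obs 3: x=2 → posterior Gamma(10, 17/3)
obs 4: x=0 → posterior Gamma(10, 20/3)
obs 5: x=0 → posterior Gamma(10, 23/3)
obs 6: x=1 → posterior Gamma(11, 26/3)
obs 7: x=2 → posterior Gamma(13, 29/3)

alpha=13, beta=29/3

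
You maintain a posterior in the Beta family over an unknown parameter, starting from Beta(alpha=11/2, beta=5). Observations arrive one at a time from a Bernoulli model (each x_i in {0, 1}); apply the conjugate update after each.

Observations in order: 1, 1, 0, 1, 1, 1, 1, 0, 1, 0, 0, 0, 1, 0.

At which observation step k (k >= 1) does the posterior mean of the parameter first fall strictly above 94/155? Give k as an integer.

k = 5

obs 1: x=1 → posterior Beta(13/2, 5)
obs 2: x=1 → posterior Beta(15/2, 5)
obs 3: x=0 → posterior Beta(15/2, 6)
obs 4: x=1 → posterior Beta(17/2, 6)
obs 5: x=1 → posterior Beta(19/2, 6)
obs 6: x=1 → posterior Beta(21/2, 6)
obs 7: x=1 → posterior Beta(23/2, 6)
obs 8: x=0 → posterior Beta(23/2, 7)
obs 9: x=1 → posterior Beta(25/2, 7)
obs 10: x=0 → posterior Beta(25/2, 8)
obs 11: x=0 → posterior Beta(25/2, 9)
obs 12: x=0 → posterior Beta(25/2, 10)
obs 13: x=1 → posterior Beta(27/2, 10)
obs 14: x=0 → posterior Beta(27/2, 11)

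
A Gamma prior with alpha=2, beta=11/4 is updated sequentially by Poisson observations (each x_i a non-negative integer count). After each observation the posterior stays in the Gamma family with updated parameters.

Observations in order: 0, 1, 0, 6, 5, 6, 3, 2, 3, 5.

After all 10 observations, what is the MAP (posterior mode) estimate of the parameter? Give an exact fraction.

128/51

obs 1: x=0 → posterior Gamma(2, 15/4)
obs 2: x=1 → posterior Gamma(3, 19/4)
obs 3: x=0 → posterior Gamma(3, 23/4)
obs 4: x=6 → posterior Gamma(9, 27/4)
obs 5: x=5 → posterior Gamma(14, 31/4)
obs 6: x=6 → posterior Gamma(20, 35/4)
obs 7: x=3 → posterior Gamma(23, 39/4)
obs 8: x=2 → posterior Gamma(25, 43/4)
obs 9: x=3 → posterior Gamma(28, 47/4)
obs 10: x=5 → posterior Gamma(33, 51/4)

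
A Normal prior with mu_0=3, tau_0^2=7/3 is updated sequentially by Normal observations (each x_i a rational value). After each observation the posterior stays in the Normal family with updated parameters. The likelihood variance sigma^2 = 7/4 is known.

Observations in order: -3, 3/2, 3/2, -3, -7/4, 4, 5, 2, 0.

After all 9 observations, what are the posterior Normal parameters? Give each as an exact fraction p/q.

mu_0=34/39, tau_0^2=7/39

obs 1: x=-3 → posterior Normal(-3/7, 1)
obs 2: x=3/2 → posterior Normal(3/11, 7/11)
obs 3: x=3/2 → posterior Normal(3/5, 7/15)
obs 4: x=-3 → posterior Normal(-3/19, 7/19)
obs 5: x=-7/4 → posterior Normal(-10/23, 7/23)
obs 6: x=4 → posterior Normal(2/9, 7/27)
obs 7: x=5 → posterior Normal(26/31, 7/31)
obs 8: x=2 → posterior Normal(34/35, 1/5)
obs 9: x=0 → posterior Normal(34/39, 7/39)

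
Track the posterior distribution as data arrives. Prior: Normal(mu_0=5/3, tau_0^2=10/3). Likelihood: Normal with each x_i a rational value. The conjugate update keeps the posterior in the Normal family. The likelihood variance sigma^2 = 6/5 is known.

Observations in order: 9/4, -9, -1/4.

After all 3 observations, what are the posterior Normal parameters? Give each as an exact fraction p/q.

obs 1: x=9/4 → posterior Normal(285/136, 15/17)
obs 2: x=-9 → posterior Normal(-615/236, 30/59)
obs 3: x=-1/4 → posterior Normal(-40/21, 5/14)

mu_0=-40/21, tau_0^2=5/14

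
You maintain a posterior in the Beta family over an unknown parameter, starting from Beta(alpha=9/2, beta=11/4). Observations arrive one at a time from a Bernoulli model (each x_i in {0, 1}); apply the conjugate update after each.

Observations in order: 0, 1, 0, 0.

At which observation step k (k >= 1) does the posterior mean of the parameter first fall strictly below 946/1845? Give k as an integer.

obs 1: x=0 → posterior Beta(9/2, 15/4)
obs 2: x=1 → posterior Beta(11/2, 15/4)
obs 3: x=0 → posterior Beta(11/2, 19/4)
obs 4: x=0 → posterior Beta(11/2, 23/4)

k = 4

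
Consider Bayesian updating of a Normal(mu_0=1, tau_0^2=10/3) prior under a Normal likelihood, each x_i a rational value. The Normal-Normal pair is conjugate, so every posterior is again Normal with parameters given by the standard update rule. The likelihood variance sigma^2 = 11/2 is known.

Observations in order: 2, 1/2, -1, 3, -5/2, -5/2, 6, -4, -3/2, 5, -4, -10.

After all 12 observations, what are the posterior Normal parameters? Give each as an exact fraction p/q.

mu_0=-7/13, tau_0^2=110/273

obs 1: x=2 → posterior Normal(73/53, 110/53)
obs 2: x=1/2 → posterior Normal(83/73, 110/73)
obs 3: x=-1 → posterior Normal(21/31, 110/93)
obs 4: x=3 → posterior Normal(123/113, 110/113)
obs 5: x=-5/2 → posterior Normal(73/133, 110/133)
obs 6: x=-5/2 → posterior Normal(23/153, 110/153)
obs 7: x=6 → posterior Normal(143/173, 110/173)
obs 8: x=-4 → posterior Normal(63/193, 110/193)
obs 9: x=-3/2 → posterior Normal(11/71, 110/213)
obs 10: x=5 → posterior Normal(133/233, 110/233)
obs 11: x=-4 → posterior Normal(53/253, 10/23)
obs 12: x=-10 → posterior Normal(-7/13, 110/273)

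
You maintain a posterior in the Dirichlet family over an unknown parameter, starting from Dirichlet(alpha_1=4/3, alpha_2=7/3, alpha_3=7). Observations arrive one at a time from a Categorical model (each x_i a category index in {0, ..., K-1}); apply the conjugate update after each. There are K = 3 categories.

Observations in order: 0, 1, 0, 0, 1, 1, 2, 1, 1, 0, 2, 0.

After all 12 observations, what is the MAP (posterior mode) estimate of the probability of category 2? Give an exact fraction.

obs 1: x=0 → posterior Dirichlet(7/3, 7/3, 7)
obs 2: x=1 → posterior Dirichlet(7/3, 10/3, 7)
obs 3: x=0 → posterior Dirichlet(10/3, 10/3, 7)
obs 4: x=0 → posterior Dirichlet(13/3, 10/3, 7)
obs 5: x=1 → posterior Dirichlet(13/3, 13/3, 7)
obs 6: x=1 → posterior Dirichlet(13/3, 16/3, 7)
obs 7: x=2 → posterior Dirichlet(13/3, 16/3, 8)
obs 8: x=1 → posterior Dirichlet(13/3, 19/3, 8)
obs 9: x=1 → posterior Dirichlet(13/3, 22/3, 8)
obs 10: x=0 → posterior Dirichlet(16/3, 22/3, 8)
obs 11: x=2 → posterior Dirichlet(16/3, 22/3, 9)
obs 12: x=0 → posterior Dirichlet(19/3, 22/3, 9)

24/59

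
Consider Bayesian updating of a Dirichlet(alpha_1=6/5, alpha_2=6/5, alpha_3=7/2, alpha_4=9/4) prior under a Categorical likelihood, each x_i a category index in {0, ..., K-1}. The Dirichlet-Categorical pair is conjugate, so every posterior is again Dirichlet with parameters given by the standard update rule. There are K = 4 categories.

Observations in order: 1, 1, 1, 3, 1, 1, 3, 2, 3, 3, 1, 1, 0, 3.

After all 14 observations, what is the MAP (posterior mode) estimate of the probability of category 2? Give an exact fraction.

obs 1: x=1 → posterior Dirichlet(6/5, 11/5, 7/2, 9/4)
obs 2: x=1 → posterior Dirichlet(6/5, 16/5, 7/2, 9/4)
obs 3: x=1 → posterior Dirichlet(6/5, 21/5, 7/2, 9/4)
obs 4: x=3 → posterior Dirichlet(6/5, 21/5, 7/2, 13/4)
obs 5: x=1 → posterior Dirichlet(6/5, 26/5, 7/2, 13/4)
obs 6: x=1 → posterior Dirichlet(6/5, 31/5, 7/2, 13/4)
obs 7: x=3 → posterior Dirichlet(6/5, 31/5, 7/2, 17/4)
obs 8: x=2 → posterior Dirichlet(6/5, 31/5, 9/2, 17/4)
obs 9: x=3 → posterior Dirichlet(6/5, 31/5, 9/2, 21/4)
obs 10: x=3 → posterior Dirichlet(6/5, 31/5, 9/2, 25/4)
obs 11: x=1 → posterior Dirichlet(6/5, 36/5, 9/2, 25/4)
obs 12: x=1 → posterior Dirichlet(6/5, 41/5, 9/2, 25/4)
obs 13: x=0 → posterior Dirichlet(11/5, 41/5, 9/2, 25/4)
obs 14: x=3 → posterior Dirichlet(11/5, 41/5, 9/2, 29/4)

70/363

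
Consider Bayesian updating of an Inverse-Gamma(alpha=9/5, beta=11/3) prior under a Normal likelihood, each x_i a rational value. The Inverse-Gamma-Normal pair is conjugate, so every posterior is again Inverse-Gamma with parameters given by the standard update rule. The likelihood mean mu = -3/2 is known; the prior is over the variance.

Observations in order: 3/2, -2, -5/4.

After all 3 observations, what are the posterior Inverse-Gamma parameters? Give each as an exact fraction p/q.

alpha=33/10, beta=799/96

obs 1: x=3/2 → posterior Inverse-Gamma(23/10, 49/6)
obs 2: x=-2 → posterior Inverse-Gamma(14/5, 199/24)
obs 3: x=-5/4 → posterior Inverse-Gamma(33/10, 799/96)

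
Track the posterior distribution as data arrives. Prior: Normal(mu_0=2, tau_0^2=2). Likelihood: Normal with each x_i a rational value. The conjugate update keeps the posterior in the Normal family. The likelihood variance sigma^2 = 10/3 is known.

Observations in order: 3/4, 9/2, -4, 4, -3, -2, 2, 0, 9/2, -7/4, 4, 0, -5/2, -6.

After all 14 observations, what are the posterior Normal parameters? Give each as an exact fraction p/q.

mu_0=23/94, tau_0^2=10/47

obs 1: x=3/4 → posterior Normal(49/32, 5/4)
obs 2: x=9/2 → posterior Normal(103/44, 10/11)
obs 3: x=-4 → posterior Normal(55/56, 5/7)
obs 4: x=4 → posterior Normal(103/68, 10/17)
obs 5: x=-3 → posterior Normal(67/80, 1/2)
obs 6: x=-2 → posterior Normal(43/92, 10/23)
obs 7: x=2 → posterior Normal(67/104, 5/13)
obs 8: x=0 → posterior Normal(67/116, 10/29)
obs 9: x=9/2 → posterior Normal(121/128, 5/16)
obs 10: x=-7/4 → posterior Normal(5/7, 2/7)
obs 11: x=4 → posterior Normal(37/38, 5/19)
obs 12: x=0 → posterior Normal(37/41, 10/41)
obs 13: x=-5/2 → posterior Normal(59/88, 5/22)
obs 14: x=-6 → posterior Normal(23/94, 10/47)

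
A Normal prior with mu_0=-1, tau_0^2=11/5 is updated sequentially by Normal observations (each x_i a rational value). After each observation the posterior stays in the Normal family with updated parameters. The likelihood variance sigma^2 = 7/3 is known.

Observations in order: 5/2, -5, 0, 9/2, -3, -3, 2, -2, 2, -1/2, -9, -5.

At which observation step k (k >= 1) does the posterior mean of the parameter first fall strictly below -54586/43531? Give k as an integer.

k = 12

obs 1: x=5/2 → posterior Normal(95/136, 77/68)
obs 2: x=-5 → posterior Normal(-235/202, 77/101)
obs 3: x=0 → posterior Normal(-235/268, 77/134)
obs 4: x=9/2 → posterior Normal(31/167, 77/167)
obs 5: x=-3 → posterior Normal(-17/50, 77/200)
obs 6: x=-3 → posterior Normal(-167/233, 77/233)
obs 7: x=2 → posterior Normal(-101/266, 11/38)
obs 8: x=-2 → posterior Normal(-167/299, 77/299)
obs 9: x=2 → posterior Normal(-101/332, 77/332)
obs 10: x=-1/2 → posterior Normal(-47/146, 77/365)
obs 11: x=-9 → posterior Normal(-829/796, 77/398)
obs 12: x=-5 → posterior Normal(-1159/862, 77/431)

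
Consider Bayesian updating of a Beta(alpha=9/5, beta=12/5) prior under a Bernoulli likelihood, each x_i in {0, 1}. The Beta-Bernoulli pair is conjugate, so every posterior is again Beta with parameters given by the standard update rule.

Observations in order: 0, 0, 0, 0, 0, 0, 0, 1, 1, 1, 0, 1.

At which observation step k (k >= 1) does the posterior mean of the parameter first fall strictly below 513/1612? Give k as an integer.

k = 2

obs 1: x=0 → posterior Beta(9/5, 17/5)
obs 2: x=0 → posterior Beta(9/5, 22/5)
obs 3: x=0 → posterior Beta(9/5, 27/5)
obs 4: x=0 → posterior Beta(9/5, 32/5)
obs 5: x=0 → posterior Beta(9/5, 37/5)
obs 6: x=0 → posterior Beta(9/5, 42/5)
obs 7: x=0 → posterior Beta(9/5, 47/5)
obs 8: x=1 → posterior Beta(14/5, 47/5)
obs 9: x=1 → posterior Beta(19/5, 47/5)
obs 10: x=1 → posterior Beta(24/5, 47/5)
obs 11: x=0 → posterior Beta(24/5, 52/5)
obs 12: x=1 → posterior Beta(29/5, 52/5)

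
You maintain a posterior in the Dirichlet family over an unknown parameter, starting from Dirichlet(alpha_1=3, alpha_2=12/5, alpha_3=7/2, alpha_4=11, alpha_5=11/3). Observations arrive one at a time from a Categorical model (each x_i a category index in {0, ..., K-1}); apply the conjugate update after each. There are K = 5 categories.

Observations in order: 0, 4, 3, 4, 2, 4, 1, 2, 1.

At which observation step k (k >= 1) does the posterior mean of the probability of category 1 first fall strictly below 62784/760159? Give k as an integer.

obs 1: x=0 → posterior Dirichlet(4, 12/5, 7/2, 11, 11/3)
obs 2: x=4 → posterior Dirichlet(4, 12/5, 7/2, 11, 14/3)
obs 3: x=3 → posterior Dirichlet(4, 12/5, 7/2, 12, 14/3)
obs 4: x=4 → posterior Dirichlet(4, 12/5, 7/2, 12, 17/3)
obs 5: x=2 → posterior Dirichlet(4, 12/5, 9/2, 12, 17/3)
obs 6: x=4 → posterior Dirichlet(4, 12/5, 9/2, 12, 20/3)
obs 7: x=1 → posterior Dirichlet(4, 17/5, 9/2, 12, 20/3)
obs 8: x=2 → posterior Dirichlet(4, 17/5, 11/2, 12, 20/3)
obs 9: x=1 → posterior Dirichlet(4, 22/5, 11/2, 12, 20/3)

k = 6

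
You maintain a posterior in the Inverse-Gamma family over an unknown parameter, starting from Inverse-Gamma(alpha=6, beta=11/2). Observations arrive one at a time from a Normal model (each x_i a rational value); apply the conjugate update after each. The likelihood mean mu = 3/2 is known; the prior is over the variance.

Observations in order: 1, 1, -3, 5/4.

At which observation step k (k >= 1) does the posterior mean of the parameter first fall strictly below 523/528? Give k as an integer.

k = 2

obs 1: x=1 → posterior Inverse-Gamma(13/2, 45/8)
obs 2: x=1 → posterior Inverse-Gamma(7, 23/4)
obs 3: x=-3 → posterior Inverse-Gamma(15/2, 127/8)
obs 4: x=5/4 → posterior Inverse-Gamma(8, 509/32)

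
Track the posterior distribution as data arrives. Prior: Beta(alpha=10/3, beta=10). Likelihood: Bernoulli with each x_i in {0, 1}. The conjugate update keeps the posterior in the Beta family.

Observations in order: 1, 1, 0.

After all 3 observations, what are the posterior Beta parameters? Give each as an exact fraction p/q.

obs 1: x=1 → posterior Beta(13/3, 10)
obs 2: x=1 → posterior Beta(16/3, 10)
obs 3: x=0 → posterior Beta(16/3, 11)

alpha=16/3, beta=11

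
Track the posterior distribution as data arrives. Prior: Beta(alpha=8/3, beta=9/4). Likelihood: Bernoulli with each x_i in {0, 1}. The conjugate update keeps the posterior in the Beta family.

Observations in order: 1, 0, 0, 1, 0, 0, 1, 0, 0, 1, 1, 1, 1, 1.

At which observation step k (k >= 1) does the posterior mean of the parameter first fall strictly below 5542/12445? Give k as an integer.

k = 6

obs 1: x=1 → posterior Beta(11/3, 9/4)
obs 2: x=0 → posterior Beta(11/3, 13/4)
obs 3: x=0 → posterior Beta(11/3, 17/4)
obs 4: x=1 → posterior Beta(14/3, 17/4)
obs 5: x=0 → posterior Beta(14/3, 21/4)
obs 6: x=0 → posterior Beta(14/3, 25/4)
obs 7: x=1 → posterior Beta(17/3, 25/4)
obs 8: x=0 → posterior Beta(17/3, 29/4)
obs 9: x=0 → posterior Beta(17/3, 33/4)
obs 10: x=1 → posterior Beta(20/3, 33/4)
obs 11: x=1 → posterior Beta(23/3, 33/4)
obs 12: x=1 → posterior Beta(26/3, 33/4)
obs 13: x=1 → posterior Beta(29/3, 33/4)
obs 14: x=1 → posterior Beta(32/3, 33/4)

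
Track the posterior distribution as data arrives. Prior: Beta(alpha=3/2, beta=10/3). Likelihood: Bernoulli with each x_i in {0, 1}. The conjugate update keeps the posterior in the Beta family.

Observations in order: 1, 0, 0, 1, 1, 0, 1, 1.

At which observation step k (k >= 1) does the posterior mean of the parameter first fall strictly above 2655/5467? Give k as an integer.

obs 1: x=1 → posterior Beta(5/2, 10/3)
obs 2: x=0 → posterior Beta(5/2, 13/3)
obs 3: x=0 → posterior Beta(5/2, 16/3)
obs 4: x=1 → posterior Beta(7/2, 16/3)
obs 5: x=1 → posterior Beta(9/2, 16/3)
obs 6: x=0 → posterior Beta(9/2, 19/3)
obs 7: x=1 → posterior Beta(11/2, 19/3)
obs 8: x=1 → posterior Beta(13/2, 19/3)

k = 8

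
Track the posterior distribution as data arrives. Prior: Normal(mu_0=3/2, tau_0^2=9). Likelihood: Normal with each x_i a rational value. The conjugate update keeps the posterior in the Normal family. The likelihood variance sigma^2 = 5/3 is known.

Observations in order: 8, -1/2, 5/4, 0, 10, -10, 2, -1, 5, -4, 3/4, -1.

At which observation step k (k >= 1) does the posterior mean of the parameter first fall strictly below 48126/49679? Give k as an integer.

obs 1: x=8 → posterior Normal(447/64, 45/32)
obs 2: x=-1/2 → posterior Normal(210/59, 45/59)
obs 3: x=5/4 → posterior Normal(975/344, 45/86)
obs 4: x=0 → posterior Normal(975/452, 45/113)
obs 5: x=10 → posterior Normal(411/112, 9/28)
obs 6: x=-10 → posterior Normal(975/668, 45/167)
obs 7: x=2 → posterior Normal(1191/776, 45/194)
obs 8: x=-1 → posterior Normal(1083/884, 45/221)
obs 9: x=5 → posterior Normal(1623/992, 45/248)
obs 10: x=-4 → posterior Normal(1191/1100, 9/55)
obs 11: x=3/4 → posterior Normal(159/151, 45/302)
obs 12: x=-1 → posterior Normal(291/329, 45/329)

k = 12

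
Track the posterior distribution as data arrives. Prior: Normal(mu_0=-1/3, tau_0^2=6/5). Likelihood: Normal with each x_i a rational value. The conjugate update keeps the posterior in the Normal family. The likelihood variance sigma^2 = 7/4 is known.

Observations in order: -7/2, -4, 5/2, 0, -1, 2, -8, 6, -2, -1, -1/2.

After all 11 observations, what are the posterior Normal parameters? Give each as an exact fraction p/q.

obs 1: x=-7/2 → posterior Normal(-287/177, 42/59)
obs 2: x=-4 → posterior Normal(-575/249, 42/83)
obs 3: x=5/2 → posterior Normal(-395/321, 42/107)
obs 4: x=0 → posterior Normal(-395/393, 42/131)
obs 5: x=-1 → posterior Normal(-467/465, 42/155)
obs 6: x=2 → posterior Normal(-323/537, 42/179)
obs 7: x=-8 → posterior Normal(-31/21, 6/29)
obs 8: x=6 → posterior Normal(-467/681, 42/227)
obs 9: x=-2 → posterior Normal(-611/753, 42/251)
obs 10: x=-1 → posterior Normal(-683/825, 42/275)
obs 11: x=-1/2 → posterior Normal(-719/897, 42/299)

mu_0=-719/897, tau_0^2=42/299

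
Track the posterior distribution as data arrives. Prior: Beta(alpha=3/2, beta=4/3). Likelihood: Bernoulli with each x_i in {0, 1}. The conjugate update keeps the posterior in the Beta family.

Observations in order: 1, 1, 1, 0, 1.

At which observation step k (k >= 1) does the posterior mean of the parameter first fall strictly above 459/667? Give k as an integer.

k = 2

obs 1: x=1 → posterior Beta(5/2, 4/3)
obs 2: x=1 → posterior Beta(7/2, 4/3)
obs 3: x=1 → posterior Beta(9/2, 4/3)
obs 4: x=0 → posterior Beta(9/2, 7/3)
obs 5: x=1 → posterior Beta(11/2, 7/3)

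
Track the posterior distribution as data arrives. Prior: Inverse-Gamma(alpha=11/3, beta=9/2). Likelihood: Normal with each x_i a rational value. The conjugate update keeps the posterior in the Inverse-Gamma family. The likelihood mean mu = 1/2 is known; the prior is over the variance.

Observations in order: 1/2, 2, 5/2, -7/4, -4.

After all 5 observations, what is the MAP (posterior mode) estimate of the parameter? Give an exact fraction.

obs 1: x=1/2 → posterior Inverse-Gamma(25/6, 9/2)
obs 2: x=2 → posterior Inverse-Gamma(14/3, 45/8)
obs 3: x=5/2 → posterior Inverse-Gamma(31/6, 61/8)
obs 4: x=-7/4 → posterior Inverse-Gamma(17/3, 325/32)
obs 5: x=-4 → posterior Inverse-Gamma(37/6, 649/32)

1947/688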